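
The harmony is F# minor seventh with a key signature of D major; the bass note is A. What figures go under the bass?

6/5

A is the third of F# minor seventh, so the chord is in first inversion.
A seventh chord in first inversion is figured 6/5/3, conventionally abbreviated 6/5.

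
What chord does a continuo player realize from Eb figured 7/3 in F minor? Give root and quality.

The figures 7/3 indicate a seventh chord in root position.
In root position the bass is the root, so the root is Eb.
The chord tones are Eb, G, Bb, Db, giving Eb dominant seventh.

Eb dominant seventh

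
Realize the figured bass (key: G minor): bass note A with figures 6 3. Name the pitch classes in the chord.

A, C, F

A third above A in this key is C.
A sixth above A in this key is F.
Together with the bass A, this spells F major in first inversion.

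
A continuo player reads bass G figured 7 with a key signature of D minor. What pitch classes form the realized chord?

The written figures 7 are shorthand for 7/5/3: the 5/3 are implied.
A third above G in this key is Bb.
A fifth above G in this key is D.
A seventh above G in this key is F.
Together with the bass G, this spells G minor seventh in root position.

G, Bb, D, F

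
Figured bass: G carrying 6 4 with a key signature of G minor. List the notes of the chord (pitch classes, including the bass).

G, C, Eb

A fourth above G in this key is C.
A sixth above G in this key is Eb.
Together with the bass G, this spells C minor in second inversion.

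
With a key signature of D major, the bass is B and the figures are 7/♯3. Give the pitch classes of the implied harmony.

B, D#, F#, A

The written figures 7/♯3 are shorthand for 7/5/3: the 5 is implied.
A third above B in this key is D, raised to D# by the sharp.
A fifth above B in this key is F#.
A seventh above B in this key is A.
Together with the bass B, this spells B dominant seventh in root position.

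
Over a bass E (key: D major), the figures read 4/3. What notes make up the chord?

E, G, A, C#

The written figures 4/3 are shorthand for 6/4/3: the 6 is implied.
A third above E in this key is G.
A fourth above E in this key is A.
A sixth above E in this key is C#.
Together with the bass E, this spells A dominant seventh in second inversion.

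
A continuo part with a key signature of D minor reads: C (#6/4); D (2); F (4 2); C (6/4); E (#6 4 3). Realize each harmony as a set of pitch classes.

C (#6/4): C, F, A#.
D (6/4/2): D, E, G, Bb.
F (6/4/2): F, G, Bb, D.
C (6/4): C, F, A.
E (#6/4/3): E, G, A, C#.

C, F, A# | D, E, G, Bb | F, G, Bb, D | C, F, A | E, G, A, C#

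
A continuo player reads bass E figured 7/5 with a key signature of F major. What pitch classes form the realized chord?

The written figures 7/5 are shorthand for 7/5/3: the 3 is implied.
A third above E in this key is G.
A fifth above E in this key is Bb.
A seventh above E in this key is D.
Together with the bass E, this spells E half-diminished seventh in root position.

E, G, Bb, D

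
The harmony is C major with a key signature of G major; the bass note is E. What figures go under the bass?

6

E is the third of C major, so the chord is in first inversion.
A triad in first inversion is figured 6/3, conventionally abbreviated 6.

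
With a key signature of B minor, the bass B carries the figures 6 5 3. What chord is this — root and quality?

The figures 6 5 3 indicate a seventh chord in first inversion.
In first inversion the root lies a sixth above the bass: a sixth above B in B minor is G.
The chord tones are B, D, F#, G, giving G major seventh.

G major seventh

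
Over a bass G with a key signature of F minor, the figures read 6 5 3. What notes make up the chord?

A third above G in this key is Bb.
A fifth above G in this key is Db.
A sixth above G in this key is Eb.
Together with the bass G, this spells Eb dominant seventh in first inversion.

G, Bb, Db, Eb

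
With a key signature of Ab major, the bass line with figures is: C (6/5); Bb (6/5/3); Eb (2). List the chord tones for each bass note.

C (6/5/3): C, Eb, G, Ab.
Bb (6/5/3): Bb, Db, F, G.
Eb (6/4/2): Eb, F, Ab, C.

C, Eb, G, Ab | Bb, Db, F, G | Eb, F, Ab, C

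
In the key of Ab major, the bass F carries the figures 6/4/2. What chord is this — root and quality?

G half-diminished seventh

The figures 6/4/2 indicate a seventh chord in third inversion.
In third inversion the root lies a second above the bass: a second above F in Ab major is G.
The chord tones are F, G, Bb, Db, giving G half-diminished seventh.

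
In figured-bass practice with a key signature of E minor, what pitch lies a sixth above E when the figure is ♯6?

Counting 5 letter steps above E lands on C; in E minor, that letter is C.
The #6 figure raises it a semitone, giving C#.

C#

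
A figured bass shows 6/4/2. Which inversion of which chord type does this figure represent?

Intervals of 6/4/2 above the bass form a seventh chord; the bass is the seventh, so this is third inversion.

seventh chord, third inversion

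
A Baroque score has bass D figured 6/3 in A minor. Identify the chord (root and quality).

The figures 6/3 indicate a triad in first inversion.
In first inversion the root lies a sixth above the bass: a sixth above D in A minor is B.
The chord tones are D, F, B, giving B diminished.

B diminished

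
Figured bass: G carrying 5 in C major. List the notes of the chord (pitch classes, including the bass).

G, B, D

The written figures 5 are shorthand for 5/3: the 3 is implied.
A third above G in this key is B.
A fifth above G in this key is D.
Together with the bass G, this spells G major in root position.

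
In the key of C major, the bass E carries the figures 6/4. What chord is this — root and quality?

The figures 6/4 indicate a triad in second inversion.
In second inversion the root lies a fourth above the bass: a fourth above E in C major is A.
The chord tones are E, A, C, giving A minor.

A minor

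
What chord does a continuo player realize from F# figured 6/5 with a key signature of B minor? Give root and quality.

D major seventh

The figures 6/5 indicate a seventh chord in first inversion.
In first inversion the root lies a sixth above the bass: a sixth above F# in B minor is D.
The chord tones are F#, A, C#, D, giving D major seventh.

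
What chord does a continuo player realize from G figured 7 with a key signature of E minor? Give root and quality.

The figures 7 indicate a seventh chord in root position.
In root position the bass is the root, so the root is G.
The chord tones are G, B, D, F#, giving G major seventh.

G major seventh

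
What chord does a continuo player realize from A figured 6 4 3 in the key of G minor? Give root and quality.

D minor seventh

The figures 6 4 3 indicate a seventh chord in second inversion.
In second inversion the root lies a fourth above the bass: a fourth above A in G minor is D.
The chord tones are A, C, D, F, giving D minor seventh.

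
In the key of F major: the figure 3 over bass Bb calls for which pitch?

Counting 2 letter steps above Bb lands on D; in F major, that letter is D.

D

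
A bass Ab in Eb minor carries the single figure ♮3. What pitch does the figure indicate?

Counting 2 letter steps above Ab lands on C; in Eb minor, that letter is Cb.
The ♮3 figure makes it natural, giving C.

C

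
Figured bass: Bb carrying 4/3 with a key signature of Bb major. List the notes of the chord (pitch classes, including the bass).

Bb, D, Eb, G

The written figures 4/3 are shorthand for 6/4/3: the 6 is implied.
A third above Bb in this key is D.
A fourth above Bb in this key is Eb.
A sixth above Bb in this key is G.
Together with the bass Bb, this spells Eb major seventh in second inversion.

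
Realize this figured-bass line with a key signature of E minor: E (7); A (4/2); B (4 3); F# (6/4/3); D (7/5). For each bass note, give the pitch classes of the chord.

E, G, B, D | A, B, D, F# | B, D, E, G | F#, A, B, D | D, F#, A, C

E (7/5/3): E, G, B, D.
A (6/4/2): A, B, D, F#.
B (6/4/3): B, D, E, G.
F# (6/4/3): F#, A, B, D.
D (7/5/3): D, F#, A, C.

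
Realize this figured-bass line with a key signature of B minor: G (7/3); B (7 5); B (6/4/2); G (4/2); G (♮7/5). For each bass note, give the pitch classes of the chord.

G, B, D, F# | B, D, F#, A | B, C#, E, G | G, A, C#, E | G, B, D, F

G (7/5/3): G, B, D, F#.
B (7/5/3): B, D, F#, A.
B (6/4/2): B, C#, E, G.
G (6/4/2): G, A, C#, E.
G (♮7/5/3): G, B, D, F.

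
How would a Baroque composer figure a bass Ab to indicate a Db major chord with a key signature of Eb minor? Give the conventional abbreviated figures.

6/4

Ab is the fifth of Db major, so the chord is in second inversion.
A triad in second inversion is figured 6/4, conventionally abbreviated 6/4.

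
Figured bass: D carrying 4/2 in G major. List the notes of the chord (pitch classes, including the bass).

D, E, G, B

The written figures 4/2 are shorthand for 6/4/2: the 6 is implied.
A second above D in this key is E.
A fourth above D in this key is G.
A sixth above D in this key is B.
Together with the bass D, this spells E minor seventh in third inversion.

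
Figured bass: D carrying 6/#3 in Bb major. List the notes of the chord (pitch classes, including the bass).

D, F#, Bb

A third above D in this key is F, raised to F# by the sharp.
A sixth above D in this key is Bb.
Together with the bass D, this spells Bb augmented in first inversion.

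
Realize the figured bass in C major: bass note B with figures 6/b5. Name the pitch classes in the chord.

B, D, Fb, G

The written figures 6/b5 are shorthand for 6/5/3: the 3 is implied.
A third above B in this key is D.
A fifth above B in this key is F, lowered to Fb by the flat.
A sixth above B in this key is G.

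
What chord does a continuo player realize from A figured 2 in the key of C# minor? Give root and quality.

The figures 2 indicate a seventh chord in third inversion.
In third inversion the root lies a second above the bass: a second above A in C# minor is B.
The chord tones are A, B, D#, F#, giving B dominant seventh.

B dominant seventh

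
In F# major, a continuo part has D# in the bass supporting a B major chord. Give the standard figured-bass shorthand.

D# is the third of B major, so the chord is in first inversion.
A triad in first inversion is figured 6/3, conventionally abbreviated 6.

6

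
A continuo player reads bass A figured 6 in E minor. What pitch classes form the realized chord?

A, C, F#

The written figures 6 are shorthand for 6/3: the 3 is implied.
A third above A in this key is C.
A sixth above A in this key is F#.
Together with the bass A, this spells F# diminished in first inversion.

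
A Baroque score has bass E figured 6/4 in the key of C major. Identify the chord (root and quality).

The figures 6/4 indicate a triad in second inversion.
In second inversion the root lies a fourth above the bass: a fourth above E in C major is A.
The chord tones are E, A, C, giving A minor.

A minor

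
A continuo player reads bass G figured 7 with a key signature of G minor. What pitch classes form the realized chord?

G, Bb, D, F

The written figures 7 are shorthand for 7/5/3: the 5/3 are implied.
A third above G in this key is Bb.
A fifth above G in this key is D.
A seventh above G in this key is F.
Together with the bass G, this spells G minor seventh in root position.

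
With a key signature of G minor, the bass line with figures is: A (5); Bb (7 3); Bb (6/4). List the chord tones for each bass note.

A, C, Eb | Bb, D, F, A | Bb, Eb, G

A (5/3): A, C, Eb.
Bb (7/5/3): Bb, D, F, A.
Bb (6/4): Bb, Eb, G.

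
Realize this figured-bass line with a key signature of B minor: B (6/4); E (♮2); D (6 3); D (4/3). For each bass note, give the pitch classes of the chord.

B, E, G | E, F, A, C# | D, F#, B | D, F#, G, B

B (6/4): B, E, G.
E (6/4/♮2): E, F, A, C#.
D (6/3): D, F#, B.
D (6/4/3): D, F#, G, B.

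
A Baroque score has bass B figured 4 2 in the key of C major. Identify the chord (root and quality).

The figures 4 2 indicate a seventh chord in third inversion.
In third inversion the root lies a second above the bass: a second above B in C major is C.
The chord tones are B, C, E, G, giving C major seventh.

C major seventh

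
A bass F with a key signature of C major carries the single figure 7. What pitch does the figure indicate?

Counting 6 letter steps above F lands on E; in C major, that letter is E.

E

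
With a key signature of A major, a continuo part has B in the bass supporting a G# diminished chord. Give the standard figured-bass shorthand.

6

B is the third of G# diminished, so the chord is in first inversion.
A triad in first inversion is figured 6/3, conventionally abbreviated 6.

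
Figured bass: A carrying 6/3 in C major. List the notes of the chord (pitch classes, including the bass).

A, C, F

A third above A in this key is C.
A sixth above A in this key is F.
Together with the bass A, this spells F major in first inversion.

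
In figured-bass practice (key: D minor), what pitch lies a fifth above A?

Counting 4 letter steps above A lands on E; in D minor, that letter is E.

E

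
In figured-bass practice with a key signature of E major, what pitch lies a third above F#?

Counting 2 letter steps above F# lands on A; in E major, that letter is A.

A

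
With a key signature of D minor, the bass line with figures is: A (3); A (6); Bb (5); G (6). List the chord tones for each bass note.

A (5/3): A, C, E.
A (6/3): A, C, F.
Bb (5/3): Bb, D, F.
G (6/3): G, Bb, E.

A, C, E | A, C, F | Bb, D, F | G, Bb, E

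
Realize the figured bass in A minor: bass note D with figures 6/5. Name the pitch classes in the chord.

The written figures 6/5 are shorthand for 6/5/3: the 3 is implied.
A third above D in this key is F.
A fifth above D in this key is A.
A sixth above D in this key is B.
Together with the bass D, this spells B half-diminished seventh in first inversion.

D, F, A, B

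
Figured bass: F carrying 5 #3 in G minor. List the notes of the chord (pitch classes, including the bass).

A third above F in this key is A, raised to A# by the sharp.
A fifth above F in this key is C.

F, A#, C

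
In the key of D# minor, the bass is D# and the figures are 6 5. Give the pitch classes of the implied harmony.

The written figures 6 5 are shorthand for 6/5/3: the 3 is implied.
A third above D# in this key is F#.
A fifth above D# in this key is A#.
A sixth above D# in this key is B.
Together with the bass D#, this spells B major seventh in first inversion.

D#, F#, A#, B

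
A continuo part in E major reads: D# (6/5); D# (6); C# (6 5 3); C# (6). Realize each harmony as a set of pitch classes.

D# (6/5/3): D#, F#, A, B.
D# (6/3): D#, F#, B.
C# (6/5/3): C#, E, G#, A.
C# (6/3): C#, E, A.

D#, F#, A, B | D#, F#, B | C#, E, G#, A | C#, E, A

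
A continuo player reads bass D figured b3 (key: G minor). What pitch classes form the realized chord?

D, Fb, A

The written figures b3 are shorthand for 5/3: the 5 is implied.
A third above D in this key is F, lowered to Fb by the flat.
A fifth above D in this key is A.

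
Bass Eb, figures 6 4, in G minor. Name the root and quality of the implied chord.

A diminished

The figures 6 4 indicate a triad in second inversion.
In second inversion the root lies a fourth above the bass: a fourth above Eb in G minor is A.
The chord tones are Eb, A, C, giving A diminished.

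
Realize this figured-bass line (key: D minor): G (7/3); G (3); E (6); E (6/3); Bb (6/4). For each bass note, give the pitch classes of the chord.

G (7/5/3): G, Bb, D, F.
G (5/3): G, Bb, D.
E (6/3): E, G, C.
E (6/3): E, G, C.
Bb (6/4): Bb, E, G.

G, Bb, D, F | G, Bb, D | E, G, C | E, G, C | Bb, E, G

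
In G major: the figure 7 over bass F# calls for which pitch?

E

Counting 6 letter steps above F# lands on E; in G major, that letter is E.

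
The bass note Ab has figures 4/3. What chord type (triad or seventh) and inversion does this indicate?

4/3 is shorthand for 6/4/3.
Intervals of 6/4/3 above the bass form a seventh chord; the bass is the fifth, so this is second inversion.

seventh chord, second inversion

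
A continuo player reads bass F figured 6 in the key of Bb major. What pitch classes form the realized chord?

The written figures 6 are shorthand for 6/3: the 3 is implied.
A third above F in this key is A.
A sixth above F in this key is D.
Together with the bass F, this spells D minor in first inversion.

F, A, D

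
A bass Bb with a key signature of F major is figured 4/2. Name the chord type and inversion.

4/2 is shorthand for 6/4/2.
Intervals of 6/4/2 above the bass form a seventh chord; the bass is the seventh, so this is third inversion.

seventh chord, third inversion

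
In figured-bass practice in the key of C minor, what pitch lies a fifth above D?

Counting 4 letter steps above D lands on A; in C minor, that letter is Ab.

Ab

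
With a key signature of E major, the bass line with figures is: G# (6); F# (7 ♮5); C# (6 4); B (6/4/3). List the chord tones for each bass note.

G#, B, E | F#, A, C, E | C#, F#, A | B, D#, E, G#

G# (6/3): G#, B, E.
F# (7/♮5/3): F#, A, C, E.
C# (6/4): C#, F#, A.
B (6/4/3): B, D#, E, G#.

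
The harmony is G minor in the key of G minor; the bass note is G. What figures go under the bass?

no figures

G is the root of G minor, so the chord is in root position.
A triad in root position is figured 5/3, conventionally abbreviated (no figures — root-position triad).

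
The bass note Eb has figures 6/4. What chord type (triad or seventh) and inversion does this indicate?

triad, second inversion

Intervals of 6/4 above the bass form a triad; the bass is the fifth, so this is second inversion.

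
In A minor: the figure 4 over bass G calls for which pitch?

C

Counting 3 letter steps above G lands on C; in A minor, that letter is C.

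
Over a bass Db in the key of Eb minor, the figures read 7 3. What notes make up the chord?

The written figures 7 3 are shorthand for 7/5/3: the 5 is implied.
A third above Db in this key is F.
A fifth above Db in this key is Ab.
A seventh above Db in this key is Cb.
Together with the bass Db, this spells Db dominant seventh in root position.

Db, F, Ab, Cb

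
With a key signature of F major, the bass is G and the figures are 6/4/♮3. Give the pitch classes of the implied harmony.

G, B, C, E

A third above G in this key is Bb, made natural (B) by the ♮ figure.
A fourth above G in this key is C.
A sixth above G in this key is E.
Together with the bass G, this spells C major seventh in second inversion.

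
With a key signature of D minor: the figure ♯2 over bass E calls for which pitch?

Counting 1 letter step above E lands on F; in D minor, that letter is F.
The #2 figure raises it a semitone, giving F#.

F#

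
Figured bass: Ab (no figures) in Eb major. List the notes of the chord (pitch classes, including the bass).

Ab, C, Eb

An unfigured bass implies 5/3.
A third above Ab in this key is C.
A fifth above Ab in this key is Eb.
Together with the bass Ab, this spells Ab major in root position.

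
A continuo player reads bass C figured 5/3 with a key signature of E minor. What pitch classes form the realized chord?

C, E, G

A third above C in this key is E.
A fifth above C in this key is G.
Together with the bass C, this spells C major in root position.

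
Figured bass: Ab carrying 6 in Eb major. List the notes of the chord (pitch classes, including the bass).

The written figures 6 are shorthand for 6/3: the 3 is implied.
A third above Ab in this key is C.
A sixth above Ab in this key is F.
Together with the bass Ab, this spells F minor in first inversion.

Ab, C, F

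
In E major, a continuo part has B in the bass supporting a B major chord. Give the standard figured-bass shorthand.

no figures

B is the root of B major, so the chord is in root position.
A triad in root position is figured 5/3, conventionally abbreviated (no figures — root-position triad).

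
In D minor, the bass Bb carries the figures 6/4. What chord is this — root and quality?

E diminished

The figures 6/4 indicate a triad in second inversion.
In second inversion the root lies a fourth above the bass: a fourth above Bb in D minor is E.
The chord tones are Bb, E, G, giving E diminished.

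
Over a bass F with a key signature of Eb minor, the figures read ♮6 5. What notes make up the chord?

The written figures ♮6 5 are shorthand for 6/5/3: the 3 is implied.
A third above F in this key is Ab.
A fifth above F in this key is Cb.
A sixth above F in this key is Db, made natural (D) by the ♮ figure.
Together with the bass F, this spells D diminished seventh in first inversion.

F, Ab, Cb, D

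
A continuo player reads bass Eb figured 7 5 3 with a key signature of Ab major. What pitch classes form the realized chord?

Eb, G, Bb, Db

A third above Eb in this key is G.
A fifth above Eb in this key is Bb.
A seventh above Eb in this key is Db.
Together with the bass Eb, this spells Eb dominant seventh in root position.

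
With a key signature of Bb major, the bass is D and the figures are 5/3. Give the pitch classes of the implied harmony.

D, F, A

A third above D in this key is F.
A fifth above D in this key is A.
Together with the bass D, this spells D minor in root position.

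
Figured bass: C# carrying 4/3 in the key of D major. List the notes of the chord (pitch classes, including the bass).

C#, E, F#, A

The written figures 4/3 are shorthand for 6/4/3: the 6 is implied.
A third above C# in this key is E.
A fourth above C# in this key is F#.
A sixth above C# in this key is A.
Together with the bass C#, this spells F# minor seventh in second inversion.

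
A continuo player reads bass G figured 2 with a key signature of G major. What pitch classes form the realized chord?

G, A, C, E

The written figures 2 are shorthand for 6/4/2: the 6/4 are implied.
A second above G in this key is A.
A fourth above G in this key is C.
A sixth above G in this key is E.
Together with the bass G, this spells A minor seventh in third inversion.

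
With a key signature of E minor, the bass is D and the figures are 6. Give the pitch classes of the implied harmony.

The written figures 6 are shorthand for 6/3: the 3 is implied.
A third above D in this key is F#.
A sixth above D in this key is B.
Together with the bass D, this spells B minor in first inversion.

D, F#, B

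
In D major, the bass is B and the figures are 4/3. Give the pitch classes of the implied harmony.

The written figures 4/3 are shorthand for 6/4/3: the 6 is implied.
A third above B in this key is D.
A fourth above B in this key is E.
A sixth above B in this key is G.
Together with the bass B, this spells E minor seventh in second inversion.

B, D, E, G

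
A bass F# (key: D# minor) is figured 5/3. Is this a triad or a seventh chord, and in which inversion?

Intervals of 5/3 above the bass form a triad; the bass is the root, so this is root position.

triad, root position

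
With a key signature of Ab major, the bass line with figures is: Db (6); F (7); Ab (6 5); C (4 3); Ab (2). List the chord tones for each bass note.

Db (6/3): Db, F, Bb.
F (7/5/3): F, Ab, C, Eb.
Ab (6/5/3): Ab, C, Eb, F.
C (6/4/3): C, Eb, F, Ab.
Ab (6/4/2): Ab, Bb, Db, F.

Db, F, Bb | F, Ab, C, Eb | Ab, C, Eb, F | C, Eb, F, Ab | Ab, Bb, Db, F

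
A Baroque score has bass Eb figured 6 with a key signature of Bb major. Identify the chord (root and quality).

The figures 6 indicate a triad in first inversion.
In first inversion the root lies a sixth above the bass: a sixth above Eb in Bb major is C.
The chord tones are Eb, G, C, giving C minor.

C minor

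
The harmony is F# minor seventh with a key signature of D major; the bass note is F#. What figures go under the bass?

F# is the root of F# minor seventh, so the chord is in root position.
A seventh chord in root position is figured 7/5/3, conventionally abbreviated 7.

7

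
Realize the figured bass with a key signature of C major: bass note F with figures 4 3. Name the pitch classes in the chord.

F, A, B, D

The written figures 4 3 are shorthand for 6/4/3: the 6 is implied.
A third above F in this key is A.
A fourth above F in this key is B.
A sixth above F in this key is D.
Together with the bass F, this spells B half-diminished seventh in second inversion.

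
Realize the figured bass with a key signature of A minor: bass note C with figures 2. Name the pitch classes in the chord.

The written figures 2 are shorthand for 6/4/2: the 6/4 are implied.
A second above C in this key is D.
A fourth above C in this key is F.
A sixth above C in this key is A.
Together with the bass C, this spells D minor seventh in third inversion.

C, D, F, A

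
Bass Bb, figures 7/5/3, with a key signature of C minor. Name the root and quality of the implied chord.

The figures 7/5/3 indicate a seventh chord in root position.
In root position the bass is the root, so the root is Bb.
The chord tones are Bb, D, F, Ab, giving Bb dominant seventh.

Bb dominant seventh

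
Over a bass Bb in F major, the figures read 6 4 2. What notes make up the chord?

Bb, C, E, G

A second above Bb in this key is C.
A fourth above Bb in this key is E.
A sixth above Bb in this key is G.
Together with the bass Bb, this spells C dominant seventh in third inversion.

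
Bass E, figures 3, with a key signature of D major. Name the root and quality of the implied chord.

E minor

The figures 3 indicate a triad in root position.
In root position the bass is the root, so the root is E.
The chord tones are E, G, B, giving E minor.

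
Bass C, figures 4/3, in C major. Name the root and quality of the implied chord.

The figures 4/3 indicate a seventh chord in second inversion.
In second inversion the root lies a fourth above the bass: a fourth above C in C major is F.
The chord tones are C, E, F, A, giving F major seventh.

F major seventh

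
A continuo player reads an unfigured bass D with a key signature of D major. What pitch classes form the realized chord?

D, F#, A

An unfigured bass implies 5/3.
A third above D in this key is F#.
A fifth above D in this key is A.
Together with the bass D, this spells D major in root position.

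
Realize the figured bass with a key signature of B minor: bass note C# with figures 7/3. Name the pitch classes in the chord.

C#, E, G, B

The written figures 7/3 are shorthand for 7/5/3: the 5 is implied.
A third above C# in this key is E.
A fifth above C# in this key is G.
A seventh above C# in this key is B.
Together with the bass C#, this spells C# half-diminished seventh in root position.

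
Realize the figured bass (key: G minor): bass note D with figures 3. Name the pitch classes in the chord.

The written figures 3 are shorthand for 5/3: the 5 is implied.
A third above D in this key is F.
A fifth above D in this key is A.
Together with the bass D, this spells D minor in root position.

D, F, A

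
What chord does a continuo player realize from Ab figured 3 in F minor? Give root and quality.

Ab major

The figures 3 indicate a triad in root position.
In root position the bass is the root, so the root is Ab.
The chord tones are Ab, C, Eb, giving Ab major.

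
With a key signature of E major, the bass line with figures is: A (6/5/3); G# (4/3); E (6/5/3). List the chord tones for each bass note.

A (6/5/3): A, C#, E, F#.
G# (6/4/3): G#, B, C#, E.
E (6/5/3): E, G#, B, C#.

A, C#, E, F# | G#, B, C#, E | E, G#, B, C#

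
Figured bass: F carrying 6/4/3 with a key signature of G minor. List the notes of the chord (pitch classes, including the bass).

F, A, Bb, D

A third above F in this key is A.
A fourth above F in this key is Bb.
A sixth above F in this key is D.
Together with the bass F, this spells Bb major seventh in second inversion.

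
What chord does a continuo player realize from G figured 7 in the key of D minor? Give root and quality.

The figures 7 indicate a seventh chord in root position.
In root position the bass is the root, so the root is G.
The chord tones are G, Bb, D, F, giving G minor seventh.

G minor seventh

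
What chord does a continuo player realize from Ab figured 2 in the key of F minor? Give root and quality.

Bb minor seventh

The figures 2 indicate a seventh chord in third inversion.
In third inversion the root lies a second above the bass: a second above Ab in F minor is Bb.
The chord tones are Ab, Bb, Db, F, giving Bb minor seventh.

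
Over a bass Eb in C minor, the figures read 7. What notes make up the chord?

The written figures 7 are shorthand for 7/5/3: the 5/3 are implied.
A third above Eb in this key is G.
A fifth above Eb in this key is Bb.
A seventh above Eb in this key is D.
Together with the bass Eb, this spells Eb major seventh in root position.

Eb, G, Bb, D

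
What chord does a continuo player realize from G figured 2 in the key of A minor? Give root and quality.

A minor seventh

The figures 2 indicate a seventh chord in third inversion.
In third inversion the root lies a second above the bass: a second above G in A minor is A.
The chord tones are G, A, C, E, giving A minor seventh.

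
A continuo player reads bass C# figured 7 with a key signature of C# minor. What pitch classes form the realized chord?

C#, E, G#, B

The written figures 7 are shorthand for 7/5/3: the 5/3 are implied.
A third above C# in this key is E.
A fifth above C# in this key is G#.
A seventh above C# in this key is B.
Together with the bass C#, this spells C# minor seventh in root position.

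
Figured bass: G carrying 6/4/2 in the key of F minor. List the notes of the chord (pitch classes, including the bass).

G, Ab, C, Eb

A second above G in this key is Ab.
A fourth above G in this key is C.
A sixth above G in this key is Eb.
Together with the bass G, this spells Ab major seventh in third inversion.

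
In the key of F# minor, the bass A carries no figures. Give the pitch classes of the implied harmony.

A, C#, E

An unfigured bass implies 5/3.
A third above A in this key is C#.
A fifth above A in this key is E.
Together with the bass A, this spells A major in root position.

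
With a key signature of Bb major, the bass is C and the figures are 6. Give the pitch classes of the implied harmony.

The written figures 6 are shorthand for 6/3: the 3 is implied.
A third above C in this key is Eb.
A sixth above C in this key is A.
Together with the bass C, this spells A diminished in first inversion.

C, Eb, A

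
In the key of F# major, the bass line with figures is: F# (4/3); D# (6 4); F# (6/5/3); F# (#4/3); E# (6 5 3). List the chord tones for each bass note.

F#, A#, B, D# | D#, G#, B | F#, A#, C#, D# | F#, A#, B#, D# | E#, G#, B, C#

F# (6/4/3): F#, A#, B, D#.
D# (6/4): D#, G#, B.
F# (6/5/3): F#, A#, C#, D#.
F# (6/#4/3): F#, A#, B#, D#.
E# (6/5/3): E#, G#, B, C#.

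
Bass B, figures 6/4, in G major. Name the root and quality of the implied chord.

E minor

The figures 6/4 indicate a triad in second inversion.
In second inversion the root lies a fourth above the bass: a fourth above B in G major is E.
The chord tones are B, E, G, giving E minor.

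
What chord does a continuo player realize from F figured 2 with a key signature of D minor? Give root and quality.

G minor seventh

The figures 2 indicate a seventh chord in third inversion.
In third inversion the root lies a second above the bass: a second above F in D minor is G.
The chord tones are F, G, Bb, D, giving G minor seventh.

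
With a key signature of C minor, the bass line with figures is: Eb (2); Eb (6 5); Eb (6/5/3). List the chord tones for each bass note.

Eb (6/4/2): Eb, F, Ab, C.
Eb (6/5/3): Eb, G, Bb, C.
Eb (6/5/3): Eb, G, Bb, C.

Eb, F, Ab, C | Eb, G, Bb, C | Eb, G, Bb, C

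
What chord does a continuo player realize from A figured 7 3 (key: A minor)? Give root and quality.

A minor seventh

The figures 7 3 indicate a seventh chord in root position.
In root position the bass is the root, so the root is A.
The chord tones are A, C, E, G, giving A minor seventh.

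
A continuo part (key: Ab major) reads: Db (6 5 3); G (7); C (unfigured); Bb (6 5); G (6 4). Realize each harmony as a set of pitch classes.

Db, F, Ab, Bb | G, Bb, Db, F | C, Eb, G | Bb, Db, F, G | G, C, Eb

Db (6/5/3): Db, F, Ab, Bb.
G (7/5/3): G, Bb, Db, F.
C (5/3): C, Eb, G.
Bb (6/5/3): Bb, Db, F, G.
G (6/4): G, C, Eb.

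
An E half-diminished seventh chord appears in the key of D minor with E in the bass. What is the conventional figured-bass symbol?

E is the root of E half-diminished seventh, so the chord is in root position.
A seventh chord in root position is figured 7/5/3, conventionally abbreviated 7.

7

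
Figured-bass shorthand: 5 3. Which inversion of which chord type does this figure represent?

triad, root position

Intervals of 5/3 above the bass form a triad; the bass is the root, so this is root position.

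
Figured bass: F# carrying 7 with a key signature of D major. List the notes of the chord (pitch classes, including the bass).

The written figures 7 are shorthand for 7/5/3: the 5/3 are implied.
A third above F# in this key is A.
A fifth above F# in this key is C#.
A seventh above F# in this key is E.
Together with the bass F#, this spells F# minor seventh in root position.

F#, A, C#, E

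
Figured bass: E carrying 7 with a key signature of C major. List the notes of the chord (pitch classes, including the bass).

E, G, B, D

The written figures 7 are shorthand for 7/5/3: the 5/3 are implied.
A third above E in this key is G.
A fifth above E in this key is B.
A seventh above E in this key is D.
Together with the bass E, this spells E minor seventh in root position.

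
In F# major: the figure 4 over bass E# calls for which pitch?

Counting 3 letter steps above E# lands on A; in F# major, that letter is A#.

A#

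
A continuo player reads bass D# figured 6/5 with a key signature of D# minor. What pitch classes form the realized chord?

The written figures 6/5 are shorthand for 6/5/3: the 3 is implied.
A third above D# in this key is F#.
A fifth above D# in this key is A#.
A sixth above D# in this key is B.
Together with the bass D#, this spells B major seventh in first inversion.

D#, F#, A#, B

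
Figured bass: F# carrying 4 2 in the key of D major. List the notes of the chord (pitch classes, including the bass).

The written figures 4 2 are shorthand for 6/4/2: the 6 is implied.
A second above F# in this key is G.
A fourth above F# in this key is B.
A sixth above F# in this key is D.
Together with the bass F#, this spells G major seventh in third inversion.

F#, G, B, D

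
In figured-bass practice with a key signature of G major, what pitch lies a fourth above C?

F#

Counting 3 letter steps above C lands on F; in G major, that letter is F#.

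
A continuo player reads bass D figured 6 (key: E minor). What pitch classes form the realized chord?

The written figures 6 are shorthand for 6/3: the 3 is implied.
A third above D in this key is F#.
A sixth above D in this key is B.
Together with the bass D, this spells B minor in first inversion.

D, F#, B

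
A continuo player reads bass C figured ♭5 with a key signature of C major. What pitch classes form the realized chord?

The written figures ♭5 are shorthand for 5/3: the 3 is implied.
A third above C in this key is E.
A fifth above C in this key is G, lowered to Gb by the flat.

C, E, Gb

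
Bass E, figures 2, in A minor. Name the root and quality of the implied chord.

The figures 2 indicate a seventh chord in third inversion.
In third inversion the root lies a second above the bass: a second above E in A minor is F.
The chord tones are E, F, A, C, giving F major seventh.

F major seventh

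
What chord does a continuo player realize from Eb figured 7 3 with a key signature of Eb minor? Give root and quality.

Eb minor seventh

The figures 7 3 indicate a seventh chord in root position.
In root position the bass is the root, so the root is Eb.
The chord tones are Eb, Gb, Bb, Db, giving Eb minor seventh.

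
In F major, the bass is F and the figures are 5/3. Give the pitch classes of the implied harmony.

A third above F in this key is A.
A fifth above F in this key is C.
Together with the bass F, this spells F major in root position.

F, A, C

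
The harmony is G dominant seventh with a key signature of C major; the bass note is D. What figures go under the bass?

D is the fifth of G dominant seventh, so the chord is in second inversion.
A seventh chord in second inversion is figured 6/4/3, conventionally abbreviated 4/3.

4/3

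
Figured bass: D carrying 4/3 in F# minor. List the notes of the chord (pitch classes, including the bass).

The written figures 4/3 are shorthand for 6/4/3: the 6 is implied.
A third above D in this key is F#.
A fourth above D in this key is G#.
A sixth above D in this key is B.
Together with the bass D, this spells G# half-diminished seventh in second inversion.

D, F#, G#, B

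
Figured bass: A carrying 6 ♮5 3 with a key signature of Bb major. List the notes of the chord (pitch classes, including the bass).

A, C, E, F

A third above A in this key is C.
A fifth above A in this key is Eb, made natural (E) by the ♮ figure.
A sixth above A in this key is F.
Together with the bass A, this spells F major seventh in first inversion.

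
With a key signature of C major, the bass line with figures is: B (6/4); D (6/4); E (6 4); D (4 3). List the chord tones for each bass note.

B (6/4): B, E, G.
D (6/4): D, G, B.
E (6/4): E, A, C.
D (6/4/3): D, F, G, B.

B, E, G | D, G, B | E, A, C | D, F, G, B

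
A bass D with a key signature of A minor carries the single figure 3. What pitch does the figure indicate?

Counting 2 letter steps above D lands on F; in A minor, that letter is F.

F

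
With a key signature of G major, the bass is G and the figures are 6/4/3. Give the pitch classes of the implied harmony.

A third above G in this key is B.
A fourth above G in this key is C.
A sixth above G in this key is E.
Together with the bass G, this spells C major seventh in second inversion.

G, B, C, E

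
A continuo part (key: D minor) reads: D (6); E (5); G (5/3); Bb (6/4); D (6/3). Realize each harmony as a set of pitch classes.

D, F, Bb | E, G, Bb | G, Bb, D | Bb, E, G | D, F, Bb

D (6/3): D, F, Bb.
E (5/3): E, G, Bb.
G (5/3): G, Bb, D.
Bb (6/4): Bb, E, G.
D (6/3): D, F, Bb.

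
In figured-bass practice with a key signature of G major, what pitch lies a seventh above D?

Counting 6 letter steps above D lands on C; in G major, that letter is C.

C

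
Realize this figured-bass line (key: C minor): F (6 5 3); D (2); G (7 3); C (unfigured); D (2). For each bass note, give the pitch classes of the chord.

F (6/5/3): F, Ab, C, D.
D (6/4/2): D, Eb, G, Bb.
G (7/5/3): G, Bb, D, F.
C (5/3): C, Eb, G.
D (6/4/2): D, Eb, G, Bb.

F, Ab, C, D | D, Eb, G, Bb | G, Bb, D, F | C, Eb, G | D, Eb, G, Bb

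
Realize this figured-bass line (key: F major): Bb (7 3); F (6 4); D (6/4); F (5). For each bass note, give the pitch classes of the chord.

Bb, D, F, A | F, Bb, D | D, G, Bb | F, A, C

Bb (7/5/3): Bb, D, F, A.
F (6/4): F, Bb, D.
D (6/4): D, G, Bb.
F (5/3): F, A, C.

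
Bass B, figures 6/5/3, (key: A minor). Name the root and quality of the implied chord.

G dominant seventh

The figures 6/5/3 indicate a seventh chord in first inversion.
In first inversion the root lies a sixth above the bass: a sixth above B in A minor is G.
The chord tones are B, D, F, G, giving G dominant seventh.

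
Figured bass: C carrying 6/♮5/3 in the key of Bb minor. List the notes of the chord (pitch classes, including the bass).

C, Eb, G, Ab

A third above C in this key is Eb.
A fifth above C in this key is Gb, made natural (G) by the ♮ figure.
A sixth above C in this key is Ab.
Together with the bass C, this spells Ab major seventh in first inversion.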